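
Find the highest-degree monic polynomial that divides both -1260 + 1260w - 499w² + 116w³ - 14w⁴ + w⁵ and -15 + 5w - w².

15 - 5w + w²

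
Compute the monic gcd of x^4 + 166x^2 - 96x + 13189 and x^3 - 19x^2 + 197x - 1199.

x^2 - 8x + 109

Apply the Euclidean algorithm:
  x^4 + 166x^2 - 96x + 13189 = (x + 19)(x^3 - 19x^2 + 197x - 1199) + (330x^2 - 2640x + 35970)
  x^3 - 19x^2 + 197x - 1199 = ((1/330)x - 1/30)(330x^2 - 2640x + 35970) + (0)
Last nonzero remainder: 330x^2 - 2640x + 35970. Dividing through by 330 gives the monic gcd x^2 - 8x + 109.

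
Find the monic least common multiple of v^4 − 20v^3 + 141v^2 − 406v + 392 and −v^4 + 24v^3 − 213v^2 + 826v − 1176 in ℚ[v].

Euclidean algorithm in ℚ[v]:
  v^4 − 20v^3 + 141v^2 − 406v + 392 = (−1)(−v^4 + 24v^3 − 213v^2 + 826v − 1176) + (4v^3 − 72v^2 + 420v − 784)
  −v^4 + 24v^3 − 213v^2 + 826v − 1176 = (−(1/4)v + 3/2)(4v^3 − 72v^2 + 420v − 784) + (0)
Last nonzero remainder: 4v^3 − 72v^2 + 420v − 784. Dividing through by 4 gives the monic gcd v^3 − 18v^2 + 105v − 196.
Then lcm(f, g) = f·g / gcd(f, g); expanding and making the result monic gives the answer.

v^5 − 26v^4 + 261v^3 − 1252v^2 + 2828v − 2352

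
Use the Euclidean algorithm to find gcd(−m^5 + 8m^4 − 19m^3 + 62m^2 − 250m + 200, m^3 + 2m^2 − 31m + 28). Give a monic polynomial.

m^2 − 5m + 4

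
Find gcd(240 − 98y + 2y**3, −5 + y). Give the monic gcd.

Apply the Euclidean algorithm:
  2y**3 − 98y + 240 = (2y**2 + 10y − 48)(y − 5) + (0)
The last nonzero remainder y − 5 is already monic.

−5 + y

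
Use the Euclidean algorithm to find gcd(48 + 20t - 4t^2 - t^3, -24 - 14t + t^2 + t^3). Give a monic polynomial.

-8 - 2t + t^2

Euclidean algorithm in ℚ[t]:
  -t^3 - 4t^2 + 20t + 48 = (-1)(t^3 + t^2 - 14t - 24) + (-3t^2 + 6t + 24)
  t^3 + t^2 - 14t - 24 = (-(1/3)t - 1)(-3t^2 + 6t + 24) + (0)
Last nonzero remainder: -3t^2 + 6t + 24. Dividing through by -3 gives the monic gcd t^2 - 2t - 8.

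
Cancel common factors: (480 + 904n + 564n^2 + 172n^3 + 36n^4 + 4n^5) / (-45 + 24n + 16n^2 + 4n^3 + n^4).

(32 + 56n + 28n^2 + 4n^3)/(-3 + 2n + n^2)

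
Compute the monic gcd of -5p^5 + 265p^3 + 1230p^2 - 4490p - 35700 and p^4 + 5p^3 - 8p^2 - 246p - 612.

p^3 + 2p^2 - 14p - 204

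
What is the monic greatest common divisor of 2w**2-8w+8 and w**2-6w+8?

By polynomial division,
  2w**2-8w+8 = (2)(w**2-6w+8) + (4w-8)
  w**2-6w+8 = ((1/4)w-1)(4w-8) + (0)
Last nonzero remainder: 4w-8. Dividing through by 4 gives the monic gcd w-2.

w-2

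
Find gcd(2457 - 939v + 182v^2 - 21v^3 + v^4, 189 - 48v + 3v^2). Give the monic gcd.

63 - 16v + v^2

By polynomial division,
  v^4 - 21v^3 + 182v^2 - 939v + 2457 = ((1/3)v^2 - (5/3)v + 13)(3v^2 - 48v + 189) + (0)
Last nonzero remainder: 3v^2 - 48v + 189. Dividing through by 3 gives the monic gcd v^2 - 16v + 63.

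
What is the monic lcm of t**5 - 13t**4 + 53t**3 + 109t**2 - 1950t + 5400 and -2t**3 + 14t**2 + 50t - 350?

Apply the Euclidean algorithm:
  t**5 - 13t**4 + 53t**3 + 109t**2 - 1950t + 5400 = (-(1/2)t**2 + 3t - 18)(-2t**3 + 14t**2 + 50t - 350) + (36t**2 - 900)
  -2t**3 + 14t**2 + 50t - 350 = (-(1/18)t + 7/18)(36t**2 - 900) + (0)
Last nonzero remainder: 36t**2 - 900. Dividing through by 36 gives the monic gcd t**2 - 25.
Then lcm(f, g) = f·g / gcd(f, g); expanding and making the result monic gives the answer.

t**6 - 20t**5 + 144t**4 - 262t**3 - 2713t**2 + 19050t - 37800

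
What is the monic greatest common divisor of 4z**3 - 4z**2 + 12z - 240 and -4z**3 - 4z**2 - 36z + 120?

z**2 + 3z + 15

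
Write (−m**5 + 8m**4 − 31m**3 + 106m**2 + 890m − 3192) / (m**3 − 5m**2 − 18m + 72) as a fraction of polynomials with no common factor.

(−m**3 + 9m**2 − 52m + 266)/(m − 6)

By polynomial division,
  −m**5 + 8m**4 − 31m**3 + 106m**2 + 890m − 3192 = (−m**2 + 3m − 34)(m**3 − 5m**2 − 18m + 72) + (62m**2 + 62m − 744)
  m**3 − 5m**2 − 18m + 72 = ((1/62)m − 3/31)(62m**2 + 62m − 744) + (0)
Last nonzero remainder: 62m**2 + 62m − 744. Dividing through by 62 gives the monic gcd m**2 + m − 12.
Cancel m**2 + m − 12 from numerator and denominator to get the reduced form.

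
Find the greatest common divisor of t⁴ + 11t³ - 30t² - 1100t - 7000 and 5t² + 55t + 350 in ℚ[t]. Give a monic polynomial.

Euclidean algorithm in ℚ[t]:
  t⁴ + 11t³ - 30t² - 1100t - 7000 = ((1/5)t² - 20)(5t² + 55t + 350) + (0)
Last nonzero remainder: 5t² + 55t + 350. Dividing through by 5 gives the monic gcd t² + 11t + 70.

t² + 11t + 70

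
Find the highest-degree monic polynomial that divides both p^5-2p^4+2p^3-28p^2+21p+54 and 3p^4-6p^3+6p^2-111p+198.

Apply the Euclidean algorithm:
  p^5-2p^4+2p^3-28p^2+21p+54 = ((1/3)p)(3p^4-6p^3+6p^2-111p+198) + (9p^2-45p+54)
  3p^4-6p^3+6p^2-111p+198 = ((1/3)p^2+p+11/3)(9p^2-45p+54) + (0)
Last nonzero remainder: 9p^2-45p+54. Dividing through by 9 gives the monic gcd p^2-5p+6.

p^2-5p+6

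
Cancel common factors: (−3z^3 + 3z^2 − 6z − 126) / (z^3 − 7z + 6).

(−3z^2 + 12z − 42)/(z^2 − 3z + 2)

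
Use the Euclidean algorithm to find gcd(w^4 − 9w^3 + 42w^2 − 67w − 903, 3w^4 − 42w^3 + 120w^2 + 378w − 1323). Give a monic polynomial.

w^2 − 4w − 21

Repeated division with remainder:
  w^4 − 9w^3 + 42w^2 − 67w − 903 = (1/3)(3w^4 − 42w^3 + 120w^2 + 378w − 1323) + (5w^3 + 2w^2 − 193w − 462)
  3w^4 − 42w^3 + 120w^2 + 378w − 1323 = ((3/5)w − 216/25)(5w^3 + 2w^2 − 193w − 462) + ((6327/25)w^2 − (25308/25)w − 132867/25)
  5w^3 + 2w^2 − 193w − 462 = ((125/6327)w + 550/6327)((6327/25)w^2 − (25308/25)w − 132867/25) + (0)
Last nonzero remainder: (6327/25)w^2 − (25308/25)w − 132867/25. Dividing through by 6327/25 gives the monic gcd w^2 − 4w − 21.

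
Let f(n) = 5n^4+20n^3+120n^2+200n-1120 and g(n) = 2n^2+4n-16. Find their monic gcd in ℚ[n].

By polynomial division,
  5n^4+20n^3+120n^2+200n-1120 = ((5/2)n^2+5n+70)(2n^2+4n-16) + (0)
Last nonzero remainder: 2n^2+4n-16. Dividing through by 2 gives the monic gcd n^2+2n-8.

n^2+2n-8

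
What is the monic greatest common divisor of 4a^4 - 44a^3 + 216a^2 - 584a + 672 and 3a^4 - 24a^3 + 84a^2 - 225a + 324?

Apply the Euclidean algorithm:
  4a^4 - 44a^3 + 216a^2 - 584a + 672 = (4/3)(3a^4 - 24a^3 + 84a^2 - 225a + 324) + (-12a^3 + 104a^2 - 284a + 240)
  3a^4 - 24a^3 + 84a^2 - 225a + 324 = (-(1/4)a - 1/6)(-12a^3 + 104a^2 - 284a + 240) + ((91/3)a^2 - (637/3)a + 364)
  -12a^3 + 104a^2 - 284a + 240 = (-(36/91)a + 60/91)((91/3)a^2 - (637/3)a + 364) + (0)
Last nonzero remainder: (91/3)a^2 - (637/3)a + 364. Dividing through by 91/3 gives the monic gcd a^2 - 7a + 12.

a^2 - 7a + 12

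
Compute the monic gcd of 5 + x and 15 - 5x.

Repeated division with remainder:
  x + 5 = (-1/5)(-5x + 15) + (8)
  -5x + 15 = (-(5/8)x + 15/8)(8) + (0)
The last nonzero remainder is the constant 8, so the polynomials are coprime and gcd = 1.

1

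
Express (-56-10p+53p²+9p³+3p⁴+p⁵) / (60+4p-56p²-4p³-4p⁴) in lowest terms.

(-56-10p-3p²-p³)/(60+4p+4p²)

By polynomial division,
  p⁵+3p⁴+9p³+53p²-10p-56 = (-(1/4)p-1/2)(-4p⁴-4p³-56p²+4p+60) + (-7p³+26p²+7p-26)
  -4p⁴-4p³-56p²+4p+60 = ((4/7)p+132/49)(-7p³+26p²+7p-26) + (-(6372/49)p²+6372/49)
  -7p³+26p²+7p-26 = ((343/6372)p-637/3186)(-(6372/49)p²+6372/49) + (0)
Last nonzero remainder: -(6372/49)p²+6372/49. Dividing through by -6372/49 gives the monic gcd p²-1.
Cancel p²-1 from numerator and denominator to get the reduced form.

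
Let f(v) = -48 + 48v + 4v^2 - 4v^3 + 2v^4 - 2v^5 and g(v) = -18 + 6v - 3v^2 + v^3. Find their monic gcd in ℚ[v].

6 + v^2

By polynomial division,
  -2v^5 + 2v^4 - 4v^3 + 4v^2 + 48v - 48 = (-2v^2 - 4v - 4)(v^3 - 3v^2 + 6v - 18) + (-20v^2 - 120)
  v^3 - 3v^2 + 6v - 18 = (-(1/20)v + 3/20)(-20v^2 - 120) + (0)
Last nonzero remainder: -20v^2 - 120. Dividing through by -20 gives the monic gcd v^2 + 6.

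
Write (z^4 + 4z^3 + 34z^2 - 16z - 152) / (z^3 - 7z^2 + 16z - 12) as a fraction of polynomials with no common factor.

(z^3 + 6z^2 + 46z + 76)/(z^2 - 5z + 6)

By polynomial division,
  z^4 + 4z^3 + 34z^2 - 16z - 152 = (z + 11)(z^3 - 7z^2 + 16z - 12) + (95z^2 - 180z - 20)
  z^3 - 7z^2 + 16z - 12 = ((1/95)z - 97/1805)(95z^2 - 180z - 20) + ((2360/361)z - 4720/361)
  95z^2 - 180z - 20 = ((6859/472)z + 361/236)((2360/361)z - 4720/361) + (0)
Last nonzero remainder: (2360/361)z - 4720/361. Dividing through by 2360/361 gives the monic gcd z - 2.
Cancel z - 2 from numerator and denominator to get the reduced form.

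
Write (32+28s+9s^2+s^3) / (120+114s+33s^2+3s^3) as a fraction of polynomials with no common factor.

Euclidean algorithm in ℚ[s]:
  s^3+9s^2+28s+32 = (1/3)(3s^3+33s^2+114s+120) + (−2s^2−10s−8)
  3s^3+33s^2+114s+120 = (−(3/2)s−9)(−2s^2−10s−8) + (12s+48)
  −2s^2−10s−8 = (−(1/6)s−1/6)(12s+48) + (0)
Last nonzero remainder: 12s+48. Dividing through by 12 gives the monic gcd s+4.
Cancel s+4 from numerator and denominator to get the reduced form.

(8+5s+s^2)/(30+21s+3s^2)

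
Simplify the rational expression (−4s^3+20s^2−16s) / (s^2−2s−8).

(−4s^2+4s)/(s+2)

Euclidean algorithm in ℚ[s]:
  −4s^3+20s^2−16s = (−4s+12)(s^2−2s−8) + (−24s+96)
  s^2−2s−8 = (−(1/24)s−1/12)(−24s+96) + (0)
Last nonzero remainder: −24s+96. Dividing through by −24 gives the monic gcd s−4.
Cancel s−4 from numerator and denominator to get the reduced form.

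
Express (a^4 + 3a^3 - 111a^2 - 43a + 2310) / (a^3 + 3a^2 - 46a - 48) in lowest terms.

(a^3 + 9a^2 - 57a - 385)/(a^2 + 9a + 8)

Euclidean algorithm in ℚ[a]:
  a^4 + 3a^3 - 111a^2 - 43a + 2310 = (a)(a^3 + 3a^2 - 46a - 48) + (-65a^2 + 5a + 2310)
  a^3 + 3a^2 - 46a - 48 = (-(1/65)a - 8/169)(-65a^2 + 5a + 2310) + (-(1728/169)a + 10368/169)
  -65a^2 + 5a + 2310 = ((10985/1728)a + 65065/1728)(-(1728/169)a + 10368/169) + (0)
Last nonzero remainder: -(1728/169)a + 10368/169. Dividing through by -1728/169 gives the monic gcd a - 6.
Cancel a - 6 from numerator and denominator to get the reduced form.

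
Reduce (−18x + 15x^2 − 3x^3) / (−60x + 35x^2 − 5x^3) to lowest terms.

Apply the Euclidean algorithm:
  −3x^3 + 15x^2 − 18x = (3/5)(−5x^3 + 35x^2 − 60x) + (−6x^2 + 18x)
  −5x^3 + 35x^2 − 60x = ((5/6)x − 10/3)(−6x^2 + 18x) + (0)
Last nonzero remainder: −6x^2 + 18x. Dividing through by −6 gives the monic gcd x^2 − 3x.
Cancel x^2 − 3x from numerator and denominator to get the reduced form.

(−6 + 3x)/(−20 + 5x)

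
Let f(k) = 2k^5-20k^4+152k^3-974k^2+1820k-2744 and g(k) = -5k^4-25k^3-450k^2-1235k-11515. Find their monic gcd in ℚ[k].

By polynomial division,
  2k^5-20k^4+152k^3-974k^2+1820k-2744 = (-(2/5)k+6)(-5k^4-25k^3-450k^2-1235k-11515) + (122k^3+1232k^2+4624k+66346)
  -5k^4-25k^3-450k^2-1235k-11515 = (-(5/122)k+1555/7442)(122k^3+1232k^2+4624k+66346) + (-(1927170/3721)k^2+(1927170/3721)k-94431330/3721)
  122k^3+1232k^2+4624k+66346 = (-(226981/963585)k-2519117/963585)(-(1927170/3721)k^2+(1927170/3721)k-94431330/3721) + (0)
Last nonzero remainder: -(1927170/3721)k^2+(1927170/3721)k-94431330/3721. Dividing through by -1927170/3721 gives the monic gcd k^2-k+49.

k^2-k+49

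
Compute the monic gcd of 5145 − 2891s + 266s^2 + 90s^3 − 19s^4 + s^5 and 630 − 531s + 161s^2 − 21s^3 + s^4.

21 − 10s + s^2

By polynomial division,
  s^5 − 19s^4 + 90s^3 + 266s^2 − 2891s + 5145 = (s + 2)(s^4 − 21s^3 + 161s^2 − 531s + 630) + (−29s^3 + 475s^2 − 2459s + 3885)
  s^4 − 21s^3 + 161s^2 − 531s + 630 = (−(1/29)s + 134/841)(−29s^3 + 475s^2 − 2459s + 3885) + ((440/841)s^2 − (4400/841)s + 9240/841)
  −29s^3 + 475s^2 − 2459s + 3885 = (−(24389/440)s + 31117/88)((440/841)s^2 − (4400/841)s + 9240/841) + (0)
Last nonzero remainder: (440/841)s^2 − (4400/841)s + 9240/841. Dividing through by 440/841 gives the monic gcd s^2 − 10s + 21.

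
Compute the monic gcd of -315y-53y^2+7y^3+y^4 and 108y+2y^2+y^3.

By polynomial division,
  y^4+7y^3-53y^2-315y = (y+5)(y^3+2y^2+108y) + (-171y^2-855y)
  y^3+2y^2+108y = (-(1/171)y+1/57)(-171y^2-855y) + (123y)
  -171y^2-855y = (-(57/41)y-285/41)(123y) + (0)
Last nonzero remainder: 123y. Dividing through by 123 gives the monic gcd y.

y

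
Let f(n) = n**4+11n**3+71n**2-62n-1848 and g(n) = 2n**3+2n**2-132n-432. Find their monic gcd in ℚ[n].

n+6

Repeated division with remainder:
  n**4+11n**3+71n**2-62n-1848 = ((1/2)n+5)(2n**3+2n**2-132n-432) + (127n**2+814n+312)
  2n**3+2n**2-132n-432 = ((2/127)n-1374/16129)(127n**2+814n+312) + (-(1089840/16129)n-6539040/16129)
  127n**2+814n+312 = (-(2048383/1089840)n-209677/272460)(-(1089840/16129)n-6539040/16129) + (0)
Last nonzero remainder: -(1089840/16129)n-6539040/16129. Dividing through by -1089840/16129 gives the monic gcd n+6.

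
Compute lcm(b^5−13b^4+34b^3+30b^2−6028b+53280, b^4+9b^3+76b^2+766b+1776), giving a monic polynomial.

By polynomial division,
  b^5−13b^4+34b^3+30b^2−6028b+53280 = (b−22)(b^4+9b^3+76b^2+766b+1776) + (156b^3+936b^2+9048b+92352)
  b^4+9b^3+76b^2+766b+1776 = ((1/156)b+1/52)(156b^3+936b^2+9048b+92352) + (0)
Last nonzero remainder: 156b^3+936b^2+9048b+92352. Dividing through by 156 gives the monic gcd b^3+6b^2+58b+592.
Then lcm(f, g) = f·g / gcd(f, g); expanding and making the result monic gives the answer.

b^6−10b^5−5b^4+132b^3−5938b^2+35196b+159840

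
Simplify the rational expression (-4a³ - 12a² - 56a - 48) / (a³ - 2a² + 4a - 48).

By polynomial division,
  -4a³ - 12a² - 56a - 48 = (-4)(a³ - 2a² + 4a - 48) + (-20a² - 40a - 240)
  a³ - 2a² + 4a - 48 = (-(1/20)a + 1/5)(-20a² - 40a - 240) + (0)
Last nonzero remainder: -20a² - 40a - 240. Dividing through by -20 gives the monic gcd a² + 2a + 12.
Cancel a² + 2a + 12 from numerator and denominator to get the reduced form.

(-4a - 4)/(a - 4)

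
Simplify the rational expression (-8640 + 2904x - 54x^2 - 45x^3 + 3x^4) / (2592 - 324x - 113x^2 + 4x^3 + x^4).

(-30 + 3x)/(9 + x)

By polynomial division,
  3x^4 - 45x^3 - 54x^2 + 2904x - 8640 = (3)(x^4 + 4x^3 - 113x^2 - 324x + 2592) + (-57x^3 + 285x^2 + 3876x - 16416)
  x^4 + 4x^3 - 113x^2 - 324x + 2592 = (-(1/57)x - 3/19)(-57x^3 + 285x^2 + 3876x - 16416) + (0)
Last nonzero remainder: -57x^3 + 285x^2 + 3876x - 16416. Dividing through by -57 gives the monic gcd x^3 - 5x^2 - 68x + 288.
Cancel x^3 - 5x^2 - 68x + 288 from numerator and denominator to get the reduced form.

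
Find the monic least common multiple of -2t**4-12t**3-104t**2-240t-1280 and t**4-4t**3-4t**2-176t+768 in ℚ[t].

t**6-4t**5+16t**4-256t**3+688t**2-3520t+15360

Apply the Euclidean algorithm:
  -2t**4-12t**3-104t**2-240t-1280 = (-2)(t**4-4t**3-4t**2-176t+768) + (-20t**3-112t**2-592t+256)
  t**4-4t**3-4t**2-176t+768 = (-(1/20)t+12/25)(-20t**3-112t**2-592t+256) + ((504/25)t**2+(3024/25)t+16128/25)
  -20t**3-112t**2-592t+256 = (-(125/126)t+25/63)((504/25)t**2+(3024/25)t+16128/25) + (0)
Last nonzero remainder: (504/25)t**2+(3024/25)t+16128/25. Dividing through by 504/25 gives the monic gcd t**2+6t+32.
Then lcm(f, g) = f·g / gcd(f, g); expanding and making the result monic gives the answer.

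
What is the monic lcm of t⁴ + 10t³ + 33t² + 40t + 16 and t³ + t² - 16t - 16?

t⁵ + 6t⁴ - 7t³ - 92t² - 144t - 64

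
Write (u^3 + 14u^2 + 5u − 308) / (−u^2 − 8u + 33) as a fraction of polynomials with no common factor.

By polynomial division,
  u^3 + 14u^2 + 5u − 308 = (−u − 6)(−u^2 − 8u + 33) + (−10u − 110)
  −u^2 − 8u + 33 = ((1/10)u − 3/10)(−10u − 110) + (0)
Last nonzero remainder: −10u − 110. Dividing through by −10 gives the monic gcd u + 11.
Cancel u + 11 from numerator and denominator to get the reduced form.

(−u^2 − 3u + 28)/(u − 3)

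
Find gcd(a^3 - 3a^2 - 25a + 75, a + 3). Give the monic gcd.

1

Apply the Euclidean algorithm:
  a^3 - 3a^2 - 25a + 75 = (a^2 - 6a - 7)(a + 3) + (96)
  a + 3 = ((1/96)a + 1/32)(96) + (0)
The last nonzero remainder is the constant 96, so the polynomials are coprime and gcd = 1.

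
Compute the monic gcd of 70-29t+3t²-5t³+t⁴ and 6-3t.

-2+t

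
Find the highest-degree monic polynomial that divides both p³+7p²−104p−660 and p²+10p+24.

p+6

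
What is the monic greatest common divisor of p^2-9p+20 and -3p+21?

1

By polynomial division,
  p^2-9p+20 = (-(1/3)p+2/3)(-3p+21) + (6)
  -3p+21 = (-(1/2)p+7/2)(6) + (0)
The last nonzero remainder is the constant 6, so the polynomials are coprime and gcd = 1.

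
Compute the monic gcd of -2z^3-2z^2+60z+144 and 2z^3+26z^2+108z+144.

z^2+7z+12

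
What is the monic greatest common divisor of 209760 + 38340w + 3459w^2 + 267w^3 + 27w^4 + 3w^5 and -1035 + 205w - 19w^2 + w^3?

Apply the Euclidean algorithm:
  3w^5 + 27w^4 + 267w^3 + 3459w^2 + 38340w + 209760 = (3w^2 + 84w + 1248)(w^3 - 19w^2 + 205w - 1035) + (13056w^2 - 130560w + 1501440)
  w^3 - 19w^2 + 205w - 1035 = ((1/13056)w - 3/4352)(13056w^2 - 130560w + 1501440) + (0)
Last nonzero remainder: 13056w^2 - 130560w + 1501440. Dividing through by 13056 gives the monic gcd w^2 - 10w + 115.

115 - 10w + w^2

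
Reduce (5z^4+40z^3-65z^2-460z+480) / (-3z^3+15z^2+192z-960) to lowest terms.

By polynomial division,
  5z^4+40z^3-65z^2-460z+480 = (-(5/3)z-65/3)(-3z^3+15z^2+192z-960) + (580z^2+2100z-20320)
  -3z^3+15z^2+192z-960 = (-(3/580)z+75/1682)(580z^2+2100z-20320) + (-(5670/841)z-45360/841)
  580z^2+2100z-20320 = (-(48778/567)z+213614/567)(-(5670/841)z-45360/841) + (0)
Last nonzero remainder: -(5670/841)z-45360/841. Dividing through by -5670/841 gives the monic gcd z+8.
Cancel z+8 from numerator and denominator to get the reduced form.

(-5z^3+65z-60)/(3z^2-39z+120)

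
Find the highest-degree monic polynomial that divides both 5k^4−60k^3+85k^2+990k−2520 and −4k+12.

k−3

Apply the Euclidean algorithm:
  5k^4−60k^3+85k^2+990k−2520 = (−(5/4)k^3+(45/4)k^2+(25/2)k−210)(−4k+12) + (0)
Last nonzero remainder: −4k+12. Dividing through by −4 gives the monic gcd k−3.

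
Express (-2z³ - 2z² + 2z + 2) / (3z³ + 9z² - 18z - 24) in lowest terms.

(-2z² + 2)/(3z² + 6z - 24)

Euclidean algorithm in ℚ[z]:
  -2z³ - 2z² + 2z + 2 = (-2/3)(3z³ + 9z² - 18z - 24) + (4z² - 10z - 14)
  3z³ + 9z² - 18z - 24 = ((3/4)z + 33/8)(4z² - 10z - 14) + ((135/4)z + 135/4)
  4z² - 10z - 14 = ((16/135)z - 56/135)((135/4)z + 135/4) + (0)
Last nonzero remainder: (135/4)z + 135/4. Dividing through by 135/4 gives the monic gcd z + 1.
Cancel z + 1 from numerator and denominator to get the reduced form.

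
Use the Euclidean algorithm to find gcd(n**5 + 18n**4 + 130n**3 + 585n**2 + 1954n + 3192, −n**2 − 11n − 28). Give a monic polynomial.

Euclidean algorithm in ℚ[n]:
  n**5 + 18n**4 + 130n**3 + 585n**2 + 1954n + 3192 = (−n**3 − 7n**2 − 25n − 114)(−n**2 − 11n − 28) + (0)
Last nonzero remainder: −n**2 − 11n − 28. Dividing through by −1 gives the monic gcd n**2 + 11n + 28.

n**2 + 11n + 28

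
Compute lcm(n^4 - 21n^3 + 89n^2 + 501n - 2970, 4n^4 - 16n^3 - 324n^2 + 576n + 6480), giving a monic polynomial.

n^5 - 15n^4 - 37n^3 + 1035n^2 + 36n - 17820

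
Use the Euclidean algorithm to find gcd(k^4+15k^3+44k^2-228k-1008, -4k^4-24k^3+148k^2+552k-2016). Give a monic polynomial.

k^3+9k^2-10k-168

By polynomial division,
  k^4+15k^3+44k^2-228k-1008 = (-1/4)(-4k^4-24k^3+148k^2+552k-2016) + (9k^3+81k^2-90k-1512)
  -4k^4-24k^3+148k^2+552k-2016 = (-(4/9)k+4/3)(9k^3+81k^2-90k-1512) + (0)
Last nonzero remainder: 9k^3+81k^2-90k-1512. Dividing through by 9 gives the monic gcd k^3+9k^2-10k-168.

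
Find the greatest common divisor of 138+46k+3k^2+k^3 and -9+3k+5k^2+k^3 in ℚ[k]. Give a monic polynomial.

3+k

By polynomial division,
  k^3+3k^2+46k+138 = (k^3+5k^2+3k-9) + (-2k^2+43k+147)
  k^3+5k^2+3k-9 = (-(1/2)k-53/4)(-2k^2+43k+147) + ((2585/4)k+7755/4)
  -2k^2+43k+147 = (-(8/2585)k+196/2585)((2585/4)k+7755/4) + (0)
Last nonzero remainder: (2585/4)k+7755/4. Dividing through by 2585/4 gives the monic gcd k+3.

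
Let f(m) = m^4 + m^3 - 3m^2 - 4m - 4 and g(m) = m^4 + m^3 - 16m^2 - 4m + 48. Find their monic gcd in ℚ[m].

m^2 - 4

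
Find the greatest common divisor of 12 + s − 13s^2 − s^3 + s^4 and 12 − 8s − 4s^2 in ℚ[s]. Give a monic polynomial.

−3 + 2s + s^2

Euclidean algorithm in ℚ[s]:
  s^4 − s^3 − 13s^2 + s + 12 = (−(1/4)s^2 + (3/4)s + 1)(−4s^2 − 8s + 12) + (0)
Last nonzero remainder: −4s^2 − 8s + 12. Dividing through by −4 gives the monic gcd s^2 + 2s − 3.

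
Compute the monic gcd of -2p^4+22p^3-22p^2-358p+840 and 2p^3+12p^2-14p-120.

By polynomial division,
  -2p^4+22p^3-22p^2-358p+840 = (-p+17)(2p^3+12p^2-14p-120) + (-240p^2-240p+2880)
  2p^3+12p^2-14p-120 = (-(1/120)p-1/24)(-240p^2-240p+2880) + (0)
Last nonzero remainder: -240p^2-240p+2880. Dividing through by -240 gives the monic gcd p^2+p-12.

p^2+p-12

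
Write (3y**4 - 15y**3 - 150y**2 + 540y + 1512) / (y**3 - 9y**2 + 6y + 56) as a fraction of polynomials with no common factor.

(3y**2 - 108)/(y - 4)

By polynomial division,
  3y**4 - 15y**3 - 150y**2 + 540y + 1512 = (3y + 12)(y**3 - 9y**2 + 6y + 56) + (-60y**2 + 300y + 840)
  y**3 - 9y**2 + 6y + 56 = (-(1/60)y + 1/15)(-60y**2 + 300y + 840) + (0)
Last nonzero remainder: -60y**2 + 300y + 840. Dividing through by -60 gives the monic gcd y**2 - 5y - 14.
Cancel y**2 - 5y - 14 from numerator and denominator to get the reduced form.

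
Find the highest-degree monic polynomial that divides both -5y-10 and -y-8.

1

Repeated division with remainder:
  -5y-10 = (5)(-y-8) + (30)
  -y-8 = (-(1/30)y-4/15)(30) + (0)
The last nonzero remainder is the constant 30, so the polynomials are coprime and gcd = 1.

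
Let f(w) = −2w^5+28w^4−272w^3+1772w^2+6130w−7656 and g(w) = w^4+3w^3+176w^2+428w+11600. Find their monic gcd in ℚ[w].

w^2−5w+116

By polynomial division,
  −2w^5+28w^4−272w^3+1772w^2+6130w−7656 = (−2w+34)(w^4+3w^3+176w^2+428w+11600) + (−22w^3−3356w^2+14778w−402056)
  w^4+3w^3+176w^2+428w+11600 = (−(1/22)w+1645/242)(−22w^3−3356w^2+14778w−402056) + ((2862885/121)w^2−(14314425/121)w+332094660/121)
  −22w^3−3356w^2+14778w−402056 = (−(2662/2862885)w−419386/2862885)((2862885/121)w^2−(14314425/121)w+332094660/121) + (0)
Last nonzero remainder: (2862885/121)w^2−(14314425/121)w+332094660/121. Dividing through by 2862885/121 gives the monic gcd w^2−5w+116.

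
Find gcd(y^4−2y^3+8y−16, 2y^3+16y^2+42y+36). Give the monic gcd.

y+2

By polynomial division,
  y^4−2y^3+8y−16 = ((1/2)y−5)(2y^3+16y^2+42y+36) + (59y^2+200y+164)
  2y^3+16y^2+42y+36 = ((2/59)y+544/3481)(59y^2+200y+164) + ((18050/3481)y+36100/3481)
  59y^2+200y+164 = ((205379/18050)y+142721/9025)((18050/3481)y+36100/3481) + (0)
Last nonzero remainder: (18050/3481)y+36100/3481. Dividing through by 18050/3481 gives the monic gcd y+2.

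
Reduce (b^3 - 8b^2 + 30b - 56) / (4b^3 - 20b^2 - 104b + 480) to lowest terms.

(b^2 - 4b + 14)/(4b^2 - 4b - 120)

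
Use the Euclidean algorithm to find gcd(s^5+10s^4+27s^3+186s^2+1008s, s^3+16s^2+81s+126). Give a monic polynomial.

s^2+13s+42

Euclidean algorithm in ℚ[s]:
  s^5+10s^4+27s^3+186s^2+1008s = (s^2-6s+42)(s^3+16s^2+81s+126) + (-126s^2-1638s-5292)
  s^3+16s^2+81s+126 = (-(1/126)s-1/42)(-126s^2-1638s-5292) + (0)
Last nonzero remainder: -126s^2-1638s-5292. Dividing through by -126 gives the monic gcd s^2+13s+42.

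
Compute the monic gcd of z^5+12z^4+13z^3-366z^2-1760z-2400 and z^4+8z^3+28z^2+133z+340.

z^2+9z+20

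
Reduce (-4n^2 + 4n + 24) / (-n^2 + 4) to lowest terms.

(4n - 12)/(n - 2)

Euclidean algorithm in ℚ[n]:
  -4n^2 + 4n + 24 = (4)(-n^2 + 4) + (4n + 8)
  -n^2 + 4 = (-(1/4)n + 1/2)(4n + 8) + (0)
Last nonzero remainder: 4n + 8. Dividing through by 4 gives the monic gcd n + 2.
Cancel n + 2 from numerator and denominator to get the reduced form.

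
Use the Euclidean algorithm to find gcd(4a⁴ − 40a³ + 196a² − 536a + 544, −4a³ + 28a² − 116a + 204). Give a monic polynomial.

Euclidean algorithm in ℚ[a]:
  4a⁴ − 40a³ + 196a² − 536a + 544 = (−a + 3)(−4a³ + 28a² − 116a + 204) + (−4a² + 16a − 68)
  −4a³ + 28a² − 116a + 204 = (a − 3)(−4a² + 16a − 68) + (0)
Last nonzero remainder: −4a² + 16a − 68. Dividing through by −4 gives the monic gcd a² − 4a + 17.

a² − 4a + 17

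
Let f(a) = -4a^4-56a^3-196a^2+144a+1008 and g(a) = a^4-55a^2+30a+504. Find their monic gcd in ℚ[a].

Repeated division with remainder:
  -4a^4-56a^3-196a^2+144a+1008 = (-4)(a^4-55a^2+30a+504) + (-56a^3-416a^2+264a+3024)
  a^4-55a^2+30a+504 = (-(1/56)a+13/98)(-56a^3-416a^2+264a+3024) + ((240/49)a^2+(2400/49)a+720/7)
  -56a^3-416a^2+264a+3024 = (-(343/30)a+147/5)((240/49)a^2+(2400/49)a+720/7) + (0)
Last nonzero remainder: (240/49)a^2+(2400/49)a+720/7. Dividing through by 240/49 gives the monic gcd a^2+10a+21.

a^2+10a+21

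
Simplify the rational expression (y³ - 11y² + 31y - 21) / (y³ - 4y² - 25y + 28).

(y - 3)/(y + 4)

By polynomial division,
  y³ - 11y² + 31y - 21 = (y³ - 4y² - 25y + 28) + (-7y² + 56y - 49)
  y³ - 4y² - 25y + 28 = (-(1/7)y - 4/7)(-7y² + 56y - 49) + (0)
Last nonzero remainder: -7y² + 56y - 49. Dividing through by -7 gives the monic gcd y² - 8y + 7.
Cancel y² - 8y + 7 from numerator and denominator to get the reduced form.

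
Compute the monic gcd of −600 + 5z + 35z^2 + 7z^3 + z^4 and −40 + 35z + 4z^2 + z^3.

Repeated division with remainder:
  z^4 + 7z^3 + 35z^2 + 5z − 600 = (z + 3)(z^3 + 4z^2 + 35z − 40) + (−12z^2 − 60z − 480)
  z^3 + 4z^2 + 35z − 40 = (−(1/12)z + 1/12)(−12z^2 − 60z − 480) + (0)
Last nonzero remainder: −12z^2 − 60z − 480. Dividing through by −12 gives the monic gcd z^2 + 5z + 40.

40 + 5z + z^2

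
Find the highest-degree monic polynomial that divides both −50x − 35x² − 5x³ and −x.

x

Euclidean algorithm in ℚ[x]:
  −5x³ − 35x² − 50x = (5x² + 35x + 50)(−x) + (0)
Last nonzero remainder: −x. Dividing through by −1 gives the monic gcd x.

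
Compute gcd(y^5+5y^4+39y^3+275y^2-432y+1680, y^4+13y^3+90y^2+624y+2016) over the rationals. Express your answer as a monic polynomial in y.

Apply the Euclidean algorithm:
  y^5+5y^4+39y^3+275y^2-432y+1680 = (y-8)(y^4+13y^3+90y^2+624y+2016) + (53y^3+371y^2+2544y+17808)
  y^4+13y^3+90y^2+624y+2016 = ((1/53)y+6/53)(53y^3+371y^2+2544y+17808) + (0)
Last nonzero remainder: 53y^3+371y^2+2544y+17808. Dividing through by 53 gives the monic gcd y^3+7y^2+48y+336.

y^3+7y^2+48y+336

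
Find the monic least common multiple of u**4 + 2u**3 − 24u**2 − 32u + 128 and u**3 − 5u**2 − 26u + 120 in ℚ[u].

Repeated division with remainder:
  u**4 + 2u**3 − 24u**2 − 32u + 128 = (u + 7)(u**3 − 5u**2 − 26u + 120) + (37u**2 + 30u − 712)
  u**3 − 5u**2 − 26u + 120 = ((1/37)u − 215/1369)(37u**2 + 30u − 712) + (−(2800/1369)u + 11200/1369)
  37u**2 + 30u − 712 = (−(50653/2800)u − 121841/1400)(−(2800/1369)u + 11200/1369) + (0)
Last nonzero remainder: −(2800/1369)u + 11200/1369. Dividing through by −2800/1369 gives the monic gcd u − 4.
Then lcm(f, g) = f·g / gcd(f, g); expanding and making the result monic gives the answer.

u**6 + u**5 − 56u**4 − 68u**3 + 880u**2 + 832u − 3840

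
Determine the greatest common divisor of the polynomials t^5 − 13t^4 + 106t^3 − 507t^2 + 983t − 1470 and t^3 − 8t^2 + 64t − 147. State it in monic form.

By polynomial division,
  t^5 − 13t^4 + 106t^3 − 507t^2 + 983t − 1470 = (t^2 − 5t + 2)(t^3 − 8t^2 + 64t − 147) + (−24t^2 + 120t − 1176)
  t^3 − 8t^2 + 64t − 147 = (−(1/24)t + 1/8)(−24t^2 + 120t − 1176) + (0)
Last nonzero remainder: −24t^2 + 120t − 1176. Dividing through by −24 gives the monic gcd t^2 − 5t + 49.

t^2 − 5t + 49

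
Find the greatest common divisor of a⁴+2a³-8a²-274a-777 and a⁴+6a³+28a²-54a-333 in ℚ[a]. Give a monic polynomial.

Apply the Euclidean algorithm:
  a⁴+2a³-8a²-274a-777 = (a⁴+6a³+28a²-54a-333) + (-4a³-36a²-220a-444)
  a⁴+6a³+28a²-54a-333 = (-(1/4)a+3/4)(-4a³-36a²-220a-444) + (0)
Last nonzero remainder: -4a³-36a²-220a-444. Dividing through by -4 gives the monic gcd a³+9a²+55a+111.

a³+9a²+55a+111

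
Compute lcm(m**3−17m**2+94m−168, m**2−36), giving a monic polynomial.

By polynomial division,
  m**3−17m**2+94m−168 = (m−17)(m**2−36) + (130m−780)
  m**2−36 = ((1/130)m+3/65)(130m−780) + (0)
Last nonzero remainder: 130m−780. Dividing through by 130 gives the monic gcd m−6.
Then lcm(f, g) = f·g / gcd(f, g); expanding and making the result monic gives the answer.

m**4−11m**3−8m**2+396m−1008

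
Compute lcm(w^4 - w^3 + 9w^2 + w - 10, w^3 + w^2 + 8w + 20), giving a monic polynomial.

Euclidean algorithm in ℚ[w]:
  w^4 - w^3 + 9w^2 + w - 10 = (w - 2)(w^3 + w^2 + 8w + 20) + (3w^2 - 3w + 30)
  w^3 + w^2 + 8w + 20 = ((1/3)w + 2/3)(3w^2 - 3w + 30) + (0)
Last nonzero remainder: 3w^2 - 3w + 30. Dividing through by 3 gives the monic gcd w^2 - w + 10.
Then lcm(f, g) = f·g / gcd(f, g); expanding and making the result monic gives the answer.

w^5 + w^4 + 7w^3 + 19w^2 - 8w - 20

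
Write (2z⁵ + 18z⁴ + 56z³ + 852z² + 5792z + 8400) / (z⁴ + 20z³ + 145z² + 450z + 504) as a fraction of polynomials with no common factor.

(2z³ − 8z² + 76z + 200)/(z² + 7z + 12)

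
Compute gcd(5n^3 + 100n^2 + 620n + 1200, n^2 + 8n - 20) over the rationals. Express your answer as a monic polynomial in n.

n + 10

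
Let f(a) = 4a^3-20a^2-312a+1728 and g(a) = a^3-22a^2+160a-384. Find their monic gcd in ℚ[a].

a^2-14a+48

Repeated division with remainder:
  4a^3-20a^2-312a+1728 = (4)(a^3-22a^2+160a-384) + (68a^2-952a+3264)
  a^3-22a^2+160a-384 = ((1/68)a-2/17)(68a^2-952a+3264) + (0)
Last nonzero remainder: 68a^2-952a+3264. Dividing through by 68 gives the monic gcd a^2-14a+48.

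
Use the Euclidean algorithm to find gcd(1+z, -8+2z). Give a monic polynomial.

Repeated division with remainder:
  z+1 = (1/2)(2z-8) + (5)
  2z-8 = ((2/5)z-8/5)(5) + (0)
The last nonzero remainder is the constant 5, so the polynomials are coprime and gcd = 1.

1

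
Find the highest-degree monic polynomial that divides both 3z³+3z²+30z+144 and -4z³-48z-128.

z²-2z+16

Repeated division with remainder:
  3z³+3z²+30z+144 = (-3/4)(-4z³-48z-128) + (3z²-6z+48)
  -4z³-48z-128 = (-(4/3)z-8/3)(3z²-6z+48) + (0)
Last nonzero remainder: 3z²-6z+48. Dividing through by 3 gives the monic gcd z²-2z+16.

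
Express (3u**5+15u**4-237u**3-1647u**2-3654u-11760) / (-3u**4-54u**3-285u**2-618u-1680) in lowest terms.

Apply the Euclidean algorithm:
  3u**5+15u**4-237u**3-1647u**2-3654u-11760 = (-u+13)(-3u**4-54u**3-285u**2-618u-1680) + (180u**3+1440u**2+2700u+10080)
  -3u**4-54u**3-285u**2-618u-1680 = (-(1/60)u-1/6)(180u**3+1440u**2+2700u+10080) + (0)
Last nonzero remainder: 180u**3+1440u**2+2700u+10080. Dividing through by 180 gives the monic gcd u**3+8u**2+15u+56.
Cancel u**3+8u**2+15u+56 from numerator and denominator to get the reduced form.

(-u**2+3u+70)/(u+10)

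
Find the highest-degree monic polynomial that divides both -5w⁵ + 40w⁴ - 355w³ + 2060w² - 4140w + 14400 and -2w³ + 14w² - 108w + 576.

w³ - 7w² + 54w - 288

Euclidean algorithm in ℚ[w]:
  -5w⁵ + 40w⁴ - 355w³ + 2060w² - 4140w + 14400 = ((5/2)w² - (5/2)w + 25)(-2w³ + 14w² - 108w + 576) + (0)
Last nonzero remainder: -2w³ + 14w² - 108w + 576. Dividing through by -2 gives the monic gcd w³ - 7w² + 54w - 288.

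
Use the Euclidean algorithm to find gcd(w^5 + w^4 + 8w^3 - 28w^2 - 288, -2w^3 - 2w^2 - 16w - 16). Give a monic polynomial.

Euclidean algorithm in ℚ[w]:
  w^5 + w^4 + 8w^3 - 28w^2 - 288 = (-(1/2)w^2)(-2w^3 - 2w^2 - 16w - 16) + (-36w^2 - 288)
  -2w^3 - 2w^2 - 16w - 16 = ((1/18)w + 1/18)(-36w^2 - 288) + (0)
Last nonzero remainder: -36w^2 - 288. Dividing through by -36 gives the monic gcd w^2 + 8.

w^2 + 8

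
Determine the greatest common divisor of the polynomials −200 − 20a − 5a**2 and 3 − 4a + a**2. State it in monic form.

1

By polynomial division,
  −5a**2 − 20a − 200 = (−5)(a**2 − 4a + 3) + (−40a − 185)
  a**2 − 4a + 3 = (−(1/40)a + 69/320)(−40a − 185) + (2745/64)
  −40a − 185 = (−(512/549)a − 2368/549)(2745/64) + (0)
The last nonzero remainder is the constant 2745/64, so the polynomials are coprime and gcd = 1.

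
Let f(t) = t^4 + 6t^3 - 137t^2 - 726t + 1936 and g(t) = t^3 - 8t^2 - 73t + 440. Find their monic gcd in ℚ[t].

Euclidean algorithm in ℚ[t]:
  t^4 + 6t^3 - 137t^2 - 726t + 1936 = (t + 14)(t^3 - 8t^2 - 73t + 440) + (48t^2 - 144t - 4224)
  t^3 - 8t^2 - 73t + 440 = ((1/48)t - 5/48)(48t^2 - 144t - 4224) + (0)
Last nonzero remainder: 48t^2 - 144t - 4224. Dividing through by 48 gives the monic gcd t^2 - 3t - 88.

t^2 - 3t - 88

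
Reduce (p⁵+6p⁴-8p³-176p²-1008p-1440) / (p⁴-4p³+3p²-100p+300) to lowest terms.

Repeated division with remainder:
  p⁵+6p⁴-8p³-176p²-1008p-1440 = (p+10)(p⁴-4p³+3p²-100p+300) + (29p³-106p²-308p-4440)
  p⁴-4p³+3p²-100p+300 = ((1/29)p-10/841)(29p³-106p²-308p-4440) + ((10395/841)p²+(41580/841)p+207900/841)
  29p³-106p²-308p-4440 = ((24389/10395)p-62234/3465)((10395/841)p²+(41580/841)p+207900/841) + (0)
Last nonzero remainder: (10395/841)p²+(41580/841)p+207900/841. Dividing through by 10395/841 gives the monic gcd p²+4p+20.
Cancel p²+4p+20 from numerator and denominator to get the reduced form.

(p³+2p²-36p-72)/(p²-8p+15)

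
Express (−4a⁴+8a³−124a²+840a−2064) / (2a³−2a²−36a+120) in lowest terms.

Repeated division with remainder:
  −4a⁴+8a³−124a²+840a−2064 = (−2a+2)(2a³−2a²−36a+120) + (−192a²+1152a−2304)
  2a³−2a²−36a+120 = (−(1/96)a−5/96)(−192a²+1152a−2304) + (0)
Last nonzero remainder: −192a²+1152a−2304. Dividing through by −192 gives the monic gcd a²−6a+12.
Cancel a²−6a+12 from numerator and denominator to get the reduced form.

(−2a²−8a−86)/(a+5)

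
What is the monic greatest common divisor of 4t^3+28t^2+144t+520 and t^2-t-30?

Apply the Euclidean algorithm:
  4t^3+28t^2+144t+520 = (4t+32)(t^2-t-30) + (296t+1480)
  t^2-t-30 = ((1/296)t-3/148)(296t+1480) + (0)
Last nonzero remainder: 296t+1480. Dividing through by 296 gives the monic gcd t+5.

t+5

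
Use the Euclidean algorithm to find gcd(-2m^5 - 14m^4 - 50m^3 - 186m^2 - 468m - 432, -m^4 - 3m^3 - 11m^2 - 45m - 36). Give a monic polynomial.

Apply the Euclidean algorithm:
  -2m^5 - 14m^4 - 50m^3 - 186m^2 - 468m - 432 = (2m + 8)(-m^4 - 3m^3 - 11m^2 - 45m - 36) + (-4m^3 - 8m^2 - 36m - 144)
  -m^4 - 3m^3 - 11m^2 - 45m - 36 = ((1/4)m + 1/4)(-4m^3 - 8m^2 - 36m - 144) + (0)
Last nonzero remainder: -4m^3 - 8m^2 - 36m - 144. Dividing through by -4 gives the monic gcd m^3 + 2m^2 + 9m + 36.

m^3 + 2m^2 + 9m + 36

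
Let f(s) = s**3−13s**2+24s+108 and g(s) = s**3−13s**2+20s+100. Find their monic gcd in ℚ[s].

By polynomial division,
  s**3−13s**2+24s+108 = (s**3−13s**2+20s+100) + (4s+8)
  s**3−13s**2+20s+100 = ((1/4)s**2−(15/4)s+25/2)(4s+8) + (0)
Last nonzero remainder: 4s+8. Dividing through by 4 gives the monic gcd s+2.

s+2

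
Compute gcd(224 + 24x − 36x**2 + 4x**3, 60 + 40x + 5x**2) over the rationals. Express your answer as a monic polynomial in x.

By polynomial division,
  4x**3 − 36x**2 + 24x + 224 = ((4/5)x − 68/5)(5x**2 + 40x + 60) + (520x + 1040)
  5x**2 + 40x + 60 = ((1/104)x + 3/52)(520x + 1040) + (0)
Last nonzero remainder: 520x + 1040. Dividing through by 520 gives the monic gcd x + 2.

2 + x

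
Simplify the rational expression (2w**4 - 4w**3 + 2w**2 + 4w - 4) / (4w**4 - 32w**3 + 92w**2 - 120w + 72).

(w**2 - 1)/(2w**2 - 12w + 18)

Apply the Euclidean algorithm:
  2w**4 - 4w**3 + 2w**2 + 4w - 4 = (1/2)(4w**4 - 32w**3 + 92w**2 - 120w + 72) + (12w**3 - 44w**2 + 64w - 40)
  4w**4 - 32w**3 + 92w**2 - 120w + 72 = ((1/3)w - 13/9)(12w**3 - 44w**2 + 64w - 40) + ((64/9)w**2 - (128/9)w + 128/9)
  12w**3 - 44w**2 + 64w - 40 = ((27/16)w - 45/16)((64/9)w**2 - (128/9)w + 128/9) + (0)
Last nonzero remainder: (64/9)w**2 - (128/9)w + 128/9. Dividing through by 64/9 gives the monic gcd w**2 - 2w + 2.
Cancel w**2 - 2w + 2 from numerator and denominator to get the reduced form.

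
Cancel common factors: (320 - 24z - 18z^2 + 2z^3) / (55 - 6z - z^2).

(64 + 8z - 2z^2)/(11 + z)

Repeated division with remainder:
  2z^3 - 18z^2 - 24z + 320 = (-2z + 30)(-z^2 - 6z + 55) + (266z - 1330)
  -z^2 - 6z + 55 = (-(1/266)z - 11/266)(266z - 1330) + (0)
Last nonzero remainder: 266z - 1330. Dividing through by 266 gives the monic gcd z - 5.
Cancel z - 5 from numerator and denominator to get the reduced form.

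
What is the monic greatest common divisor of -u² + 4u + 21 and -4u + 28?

Apply the Euclidean algorithm:
  -u² + 4u + 21 = ((1/4)u + 3/4)(-4u + 28) + (0)
Last nonzero remainder: -4u + 28. Dividing through by -4 gives the monic gcd u - 7.

u - 7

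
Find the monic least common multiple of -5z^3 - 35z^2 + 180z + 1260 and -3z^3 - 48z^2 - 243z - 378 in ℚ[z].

Apply the Euclidean algorithm:
  -5z^3 - 35z^2 + 180z + 1260 = (5/3)(-3z^3 - 48z^2 - 243z - 378) + (45z^2 + 585z + 1890)
  -3z^3 - 48z^2 - 243z - 378 = (-(1/15)z - 1/5)(45z^2 + 585z + 1890) + (0)
Last nonzero remainder: 45z^2 + 585z + 1890. Dividing through by 45 gives the monic gcd z^2 + 13z + 42.
Then lcm(f, g) = f·g / gcd(f, g); expanding and making the result monic gives the answer.

z^4 + 10z^3 - 15z^2 - 360z - 756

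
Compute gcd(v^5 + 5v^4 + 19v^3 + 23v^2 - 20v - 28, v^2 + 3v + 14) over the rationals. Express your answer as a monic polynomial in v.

v^2 + 3v + 14

Repeated division with remainder:
  v^5 + 5v^4 + 19v^3 + 23v^2 - 20v - 28 = (v^3 + 2v^2 - v - 2)(v^2 + 3v + 14) + (0)
The last nonzero remainder v^2 + 3v + 14 is already monic.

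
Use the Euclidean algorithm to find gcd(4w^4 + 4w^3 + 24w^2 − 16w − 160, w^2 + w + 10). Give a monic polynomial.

w^2 + w + 10

Apply the Euclidean algorithm:
  4w^4 + 4w^3 + 24w^2 − 16w − 160 = (4w^2 − 16)(w^2 + w + 10) + (0)
The last nonzero remainder w^2 + w + 10 is already monic.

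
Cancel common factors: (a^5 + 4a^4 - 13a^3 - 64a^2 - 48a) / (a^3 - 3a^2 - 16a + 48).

Repeated division with remainder:
  a^5 + 4a^4 - 13a^3 - 64a^2 - 48a = (a^2 + 7a + 24)(a^3 - 3a^2 - 16a + 48) + (72a^2 - 1152)
  a^3 - 3a^2 - 16a + 48 = ((1/72)a - 1/24)(72a^2 - 1152) + (0)
Last nonzero remainder: 72a^2 - 1152. Dividing through by 72 gives the monic gcd a^2 - 16.
Cancel a^2 - 16 from numerator and denominator to get the reduced form.

(a^3 + 4a^2 + 3a)/(a - 3)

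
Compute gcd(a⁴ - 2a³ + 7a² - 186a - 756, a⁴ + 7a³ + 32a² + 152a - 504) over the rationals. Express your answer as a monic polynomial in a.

a² + 2a + 36

Apply the Euclidean algorithm:
  a⁴ - 2a³ + 7a² - 186a - 756 = (a⁴ + 7a³ + 32a² + 152a - 504) + (-9a³ - 25a² - 338a - 252)
  a⁴ + 7a³ + 32a² + 152a - 504 = (-(1/9)a - 38/81)(-9a³ - 25a² - 338a - 252) + (-(1400/81)a² - (2800/81)a - 5600/9)
  -9a³ - 25a² - 338a - 252 = ((729/1400)a + 81/200)(-(1400/81)a² - (2800/81)a - 5600/9) + (0)
Last nonzero remainder: -(1400/81)a² - (2800/81)a - 5600/9. Dividing through by -1400/81 gives the monic gcd a² + 2a + 36.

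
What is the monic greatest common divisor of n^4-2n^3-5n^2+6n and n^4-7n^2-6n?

n^3-n^2-6n

Apply the Euclidean algorithm:
  n^4-2n^3-5n^2+6n = (n^4-7n^2-6n) + (-2n^3+2n^2+12n)
  n^4-7n^2-6n = (-(1/2)n-1/2)(-2n^3+2n^2+12n) + (0)
Last nonzero remainder: -2n^3+2n^2+12n. Dividing through by -2 gives the monic gcd n^3-n^2-6n.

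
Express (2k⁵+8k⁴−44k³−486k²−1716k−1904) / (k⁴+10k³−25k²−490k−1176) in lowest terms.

Euclidean algorithm in ℚ[k]:
  2k⁵+8k⁴−44k³−486k²−1716k−1904 = (2k−12)(k⁴+10k³−25k²−490k−1176) + (126k³+194k²−5244k−16016)
  k⁴+10k³−25k²−490k−1176 = ((1/126)k+533/7938)(126k³+194k²−5244k−16016) + ((14260/3969)k²−(14260/1323)k−57040/567)
  126k³+194k²−5244k−16016 = ((250047/7130)k+567567/3565)((14260/3969)k²−(14260/1323)k−57040/567) + (0)
Last nonzero remainder: (14260/3969)k²−(14260/1323)k−57040/567. Dividing through by 14260/3969 gives the monic gcd k²−3k−28.
Cancel k²−3k−28 from numerator and denominator to get the reduced form.

(2k³+14k²+54k+68)/(k²+13k+42)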